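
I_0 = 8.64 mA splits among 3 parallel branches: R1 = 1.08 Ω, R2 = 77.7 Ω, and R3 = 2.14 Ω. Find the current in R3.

Total conductance ΣG = 1/1.08 + 1/77.7 + 1/2.14 = 1.406 (units of 1/Ω).
Current divider: I(R3) = I_0 · G_k/ΣG = 8.64 × (0.4673/1.406) = 8.64 × 0.3323 = 2.871 mA.

I ≈ 2.87 mA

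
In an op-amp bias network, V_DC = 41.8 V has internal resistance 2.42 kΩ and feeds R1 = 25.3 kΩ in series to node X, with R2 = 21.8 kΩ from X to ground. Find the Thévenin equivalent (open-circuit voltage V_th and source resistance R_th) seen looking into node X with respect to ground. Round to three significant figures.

V_th ≈ 18.4 V, R_th ≈ 12.2 kΩ

R1' = 2.42 + 25.3 = 27.72 kΩ (source resistance + R1).
Open-circuit (no load on X): V_th = V_DC · R2/(R1' + R2) = 41.8 × 21.8/(27.72 + 21.8) = 18.40 V.
Looking into X with the source shorted: R_th = R1'·R2/(R1'+R2) = 27.72 × 21.8/49.52 = 12.20 kΩ.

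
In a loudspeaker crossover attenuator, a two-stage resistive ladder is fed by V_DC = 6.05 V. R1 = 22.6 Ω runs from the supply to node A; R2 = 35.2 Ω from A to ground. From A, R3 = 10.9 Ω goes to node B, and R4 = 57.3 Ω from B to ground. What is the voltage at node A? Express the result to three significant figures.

The second stage (R3 + R4 = 68.20 Ω) loads node A in parallel with R2.
Effective lower resistance at A: R2 ‖ 68.20 = 23.22 Ω.
First divider: V_A = V_DC · 23.22/(22.6 + 23.22) = 3.066 V.

V_A ≈ 3.07 V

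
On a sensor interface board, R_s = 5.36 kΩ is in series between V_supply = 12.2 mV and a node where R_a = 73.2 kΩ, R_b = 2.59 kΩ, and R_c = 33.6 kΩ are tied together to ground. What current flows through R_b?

Parallel bank: R_p = 1/(1/73.2 + 1/2.59 + 1/33.6) = 2.328 kΩ.
Node voltage V_A = V_supply · R_p/(R_s + R_p) = 12.2 × 0.3028 = 3.694 mV.
Branch current I = V_A/R_b = 3.694/2.59 = 1.426 µA.
(Check via current divider: I_total = 1.587 µA; share G_k/ΣG = 0.8989 → same result.)

I ≈ 1.43 µA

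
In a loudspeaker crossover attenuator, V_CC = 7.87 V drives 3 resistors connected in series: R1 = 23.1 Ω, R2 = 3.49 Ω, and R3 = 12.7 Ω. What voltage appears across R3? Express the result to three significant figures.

V ≈ 2.54 V

Series total: ΣR = 23.1 + 3.49 + 12.7 = 39.29 Ω.
V = V_CC · R/ΣR = 7.87 × 0.3232 = 2.544 V.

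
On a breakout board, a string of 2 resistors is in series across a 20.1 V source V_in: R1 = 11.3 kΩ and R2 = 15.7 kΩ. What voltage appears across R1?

V ≈ 8.41 V

Series total: ΣR = 11.3 + 15.7 = 27.00 kΩ.
V = V_in · R/ΣR = 20.1 × 0.4185 = 8.412 V.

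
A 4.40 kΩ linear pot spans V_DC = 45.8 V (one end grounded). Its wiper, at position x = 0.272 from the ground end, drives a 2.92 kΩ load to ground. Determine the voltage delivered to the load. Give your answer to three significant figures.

V_out ≈ 9.59 V

The pot divides into 3.203 kΩ above the wiper and 1.197 kΩ below.
(x·R_p) ‖ R_L = 0.8489 kΩ.
V_out = 45.8 × 0.8489/(3.203 + 0.8489) = 9.595 V.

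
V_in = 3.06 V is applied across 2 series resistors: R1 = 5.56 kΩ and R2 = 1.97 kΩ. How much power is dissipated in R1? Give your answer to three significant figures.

P ≈ 0.918 mW

Series current I = V_in/ΣR = 3.06/7.530 = 0.4064 mA.
V(R1) = I·R = 2.259 V; P = V·I = 2.259 × 0.4064 = 0.9182 mW.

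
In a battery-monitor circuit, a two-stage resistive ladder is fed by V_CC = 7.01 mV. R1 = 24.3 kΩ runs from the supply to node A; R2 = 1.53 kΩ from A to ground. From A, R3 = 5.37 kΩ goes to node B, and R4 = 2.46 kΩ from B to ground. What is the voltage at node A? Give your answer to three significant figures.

V_A ≈ 0.351 mV

Looking into the second stage from A: R3 + R4 = 7.830 kΩ appears in parallel with R2.
Effective lower resistance at A: R2 ‖ 7.830 = 1.280 kΩ.
So V_A = 7.01 × 0.05004 = 0.3507 mV.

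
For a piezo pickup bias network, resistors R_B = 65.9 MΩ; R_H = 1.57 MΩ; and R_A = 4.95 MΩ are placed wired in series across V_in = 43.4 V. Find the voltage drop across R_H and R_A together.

V ≈ 3.91 V

ΣR = 65.9 + 1.57 + 4.95 = 72.42 MΩ.
R_{R_H..R_A} = 1.57 + 4.95 = 6.520 MΩ.
Voltage divider: V = V_in · (6.520 / 72.42) = 43.4 × 0.09003 = 3.907 V.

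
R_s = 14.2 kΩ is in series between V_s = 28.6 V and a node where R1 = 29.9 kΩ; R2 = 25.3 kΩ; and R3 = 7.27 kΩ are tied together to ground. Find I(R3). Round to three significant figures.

Combine the parallel branches: R_p = (1/29.9 + 1/25.3 + 1/7.27)⁻¹ = 4.750 kΩ.
Node voltage V_A = V_s · R_p/(R_s + R_p) = 28.6 × 0.2507 = 7.169 V.
Branch current I = V_A/R3 = 7.169/7.27 = 0.9861 mA.

I ≈ 0.986 mA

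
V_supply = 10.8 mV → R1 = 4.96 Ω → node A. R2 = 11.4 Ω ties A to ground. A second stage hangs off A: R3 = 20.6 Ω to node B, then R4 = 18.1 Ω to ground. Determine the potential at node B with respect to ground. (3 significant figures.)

The second stage (R3 + R4 = 38.70 Ω) loads node A in parallel with R2.
Effective lower resistance at A: R2 ‖ 38.70 = 8.806 Ω.
So V_A = 10.8 × 0.6397 = 6.909 mV.
V_B = V_A × 0.4677 = 3.231 mV.

V_B ≈ 3.23 mV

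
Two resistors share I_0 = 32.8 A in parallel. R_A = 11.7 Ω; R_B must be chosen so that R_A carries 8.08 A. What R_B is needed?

In a two-way split, I_A/I_0 = R_B/(R_A + R_B).
8.08/32.8 = R_B/(R_A + R_B) → R_B = R_A · (0.2463)/(1 − 0.2463) = 11.7 × 0.3269 = 3.824 Ω.

R_B ≈ 3.82 Ω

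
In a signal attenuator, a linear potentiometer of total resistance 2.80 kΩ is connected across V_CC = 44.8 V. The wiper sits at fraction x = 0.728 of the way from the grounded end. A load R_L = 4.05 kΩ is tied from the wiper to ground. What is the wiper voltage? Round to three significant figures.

Lower segment x·R_p = 2.038 kΩ; upper segment (1−x)·R_p = 0.7616 kΩ.
(x·R_p) ‖ R_L = 1.356 kΩ.
Loaded-divider output: V_out = 44.8 × 0.6403 = 28.69 V.

V_out ≈ 28.7 V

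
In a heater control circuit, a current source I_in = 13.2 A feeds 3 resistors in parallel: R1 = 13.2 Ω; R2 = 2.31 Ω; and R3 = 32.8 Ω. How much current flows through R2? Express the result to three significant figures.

Total conductance ΣG = 1/13.2 + 1/2.31 + 1/32.8 = 0.5391 (units of 1/Ω).
Current divider: I(R2) = I_in · G_k/ΣG = 13.2 × (0.4329/0.5391) = 13.2 × 0.8029 = 10.60 A.

I ≈ 10.6 A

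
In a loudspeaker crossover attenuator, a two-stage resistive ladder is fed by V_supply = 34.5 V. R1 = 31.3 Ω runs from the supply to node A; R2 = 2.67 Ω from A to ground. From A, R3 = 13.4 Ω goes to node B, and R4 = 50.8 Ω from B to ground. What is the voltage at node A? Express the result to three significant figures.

V_A ≈ 2.61 V

Node A sees R2 in parallel with the series input of stage 2, R3 + R4 = 64.20 Ω.
Effective lower resistance at A: R2 ‖ 64.20 = 2.563 Ω.
So V_A = 34.5 × 0.07570 = 2.612 V.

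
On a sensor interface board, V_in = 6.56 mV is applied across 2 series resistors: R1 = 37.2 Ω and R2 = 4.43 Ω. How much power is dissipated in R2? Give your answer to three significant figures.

The common current is I = 6.56/41.63 = 0.1576 mA.
V(R2) = I·R = 0.6981 mV; P = V·I = 0.6981 × 0.1576 = 0.1100 µW.

P ≈ 0.110 µW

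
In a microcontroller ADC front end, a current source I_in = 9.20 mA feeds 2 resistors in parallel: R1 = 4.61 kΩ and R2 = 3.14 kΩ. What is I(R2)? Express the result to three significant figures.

I ≈ 5.47 mA

For two parallel branches, I_k = I_in · (other R)/(sum of R).
I(R2) = 9.20 × 4.61/(4.61 + 3.14) = 9.20 × 0.5948 = 5.473 mA.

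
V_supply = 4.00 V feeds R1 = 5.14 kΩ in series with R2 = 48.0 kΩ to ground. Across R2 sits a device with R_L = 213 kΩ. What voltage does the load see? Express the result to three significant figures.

The load sits in parallel with R2, giving an effective lower resistance R2' = R2·R_L/(R2+R_L) = 39.17 kΩ.
Now apply the divider: V_out = 4.00 × 0.8840 = 3.536 V.
(Unloaded it would be 3.61 V; the load pulls it down.)

V_out ≈ 3.54 V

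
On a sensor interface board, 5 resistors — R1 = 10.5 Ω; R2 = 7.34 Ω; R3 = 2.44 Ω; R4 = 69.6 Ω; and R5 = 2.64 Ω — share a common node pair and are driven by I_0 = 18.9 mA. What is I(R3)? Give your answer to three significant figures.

ΣG = 1/10.5 + 1/7.34 + 1/2.44 + 1/69.6 + 1/2.64 = 1.034.
By the current-divider rule, I = I_0 · G_k/ΣG = 18.9 × 0.3962 = 7.488 mA.

I ≈ 7.49 mA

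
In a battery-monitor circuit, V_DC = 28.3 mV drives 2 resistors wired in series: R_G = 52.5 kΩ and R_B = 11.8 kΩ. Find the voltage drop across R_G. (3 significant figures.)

Series total: ΣR = 52.5 + 11.8 = 64.30 kΩ.
By the voltage-divider rule, V = 28.3 × 52.50/64.30 = 23.11 mV.

V ≈ 23.1 mV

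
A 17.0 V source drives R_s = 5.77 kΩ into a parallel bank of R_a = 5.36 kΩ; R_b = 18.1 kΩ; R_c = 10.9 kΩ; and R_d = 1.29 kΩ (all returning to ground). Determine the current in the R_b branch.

I ≈ 0.127 mA

Parallel bank: R_p = 1/(1/5.36 + 1/18.1 + 1/10.9 + 1/1.29) = 0.9019 kΩ.
Node voltage V_A = V_supply · R_p/(R_s + R_p) = 17.0 × 0.1352 = 2.298 V.
Branch current I = V_A/R_b = 2.298/18.1 = 0.1270 mA.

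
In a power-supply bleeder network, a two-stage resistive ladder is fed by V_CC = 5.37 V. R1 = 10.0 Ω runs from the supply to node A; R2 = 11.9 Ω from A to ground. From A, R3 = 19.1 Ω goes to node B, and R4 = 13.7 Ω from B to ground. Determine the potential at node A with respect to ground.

Node A sees R2 in parallel with the series input of stage 2, R3 + R4 = 32.80 Ω.
R2 ‖ (R3+R4) = 8.732 Ω.
First divider: V_A = V_CC · 8.732/(10.0 + 8.732) = 2.503 V.

V_A ≈ 2.50 V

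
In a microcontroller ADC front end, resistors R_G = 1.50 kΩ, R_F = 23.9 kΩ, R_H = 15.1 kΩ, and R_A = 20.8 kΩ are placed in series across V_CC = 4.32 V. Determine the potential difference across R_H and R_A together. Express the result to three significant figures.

ΣR = 1.50 + 23.9 + 15.1 + 20.8 = 61.30 kΩ.
R_{R_H..R_A} = 15.1 + 20.8 = 35.90 kΩ.
By the voltage-divider rule, V = 4.32 × 35.90/61.30 = 2.530 V.

V ≈ 2.53 V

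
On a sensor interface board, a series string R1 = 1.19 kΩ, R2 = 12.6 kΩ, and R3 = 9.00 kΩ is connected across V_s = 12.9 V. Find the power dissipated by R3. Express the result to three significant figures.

ΣR = 22.79 kΩ → I = 12.9/22.79 = 0.5660 mA.
V(R3) = I·R = 5.094 V; P = V·I = 5.094 × 0.5660 = 2.884 mW.

P ≈ 2.88 mW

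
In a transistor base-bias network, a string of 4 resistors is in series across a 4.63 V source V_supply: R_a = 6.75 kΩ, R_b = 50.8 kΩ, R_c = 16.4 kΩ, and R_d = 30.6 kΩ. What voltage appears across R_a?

Total series resistance ΣR = 6.75 + 50.8 + 16.4 + 30.6 = 104.5 kΩ.
V = V_supply · R/ΣR = 4.63 × 0.06456 = 0.2989 V.

V ≈ 0.299 V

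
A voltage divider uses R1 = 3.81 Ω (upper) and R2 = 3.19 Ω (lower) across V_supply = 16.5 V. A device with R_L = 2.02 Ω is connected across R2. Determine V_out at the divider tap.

First combine the lower leg with the load: R2 ‖ R_L = 1.237 Ω.
Now apply the divider: V_out = 16.5 × 0.2451 = 4.044 V.

V_out ≈ 4.04 V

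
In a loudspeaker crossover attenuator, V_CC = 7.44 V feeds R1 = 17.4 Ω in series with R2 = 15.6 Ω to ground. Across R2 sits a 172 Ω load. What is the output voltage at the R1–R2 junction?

V_out ≈ 3.36 V

The load sits in parallel with R2, giving an effective lower resistance R2' = R2·R_L/(R2+R_L) = 14.30 Ω.
Then V_out = V_CC · R2'/(R1 + R2') = 7.44 × 14.30/31.70 = 3.357 V.
(Unloaded it would be 3.52 V; the load pulls it down.)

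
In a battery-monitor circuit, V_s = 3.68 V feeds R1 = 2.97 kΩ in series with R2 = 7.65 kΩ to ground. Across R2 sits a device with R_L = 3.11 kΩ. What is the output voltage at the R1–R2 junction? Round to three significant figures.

R2 ‖ R_L = (7.65 × 3.11)/(7.65 + 3.11) = 2.211 kΩ.
Now apply the divider: V_out = 3.68 × 0.4268 = 1.570 V.
(Unloaded it would be 2.65 V; the load pulls it down.)

V_out ≈ 1.57 V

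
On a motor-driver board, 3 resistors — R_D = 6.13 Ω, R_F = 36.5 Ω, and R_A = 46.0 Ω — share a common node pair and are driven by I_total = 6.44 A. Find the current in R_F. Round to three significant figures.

ΣG = 1/6.13 + 1/36.5 + 1/46.0 = 0.2123.
By the current-divider rule, I = I_total · G_k/ΣG = 6.44 × 0.1291 = 0.8312 A.

I ≈ 0.831 A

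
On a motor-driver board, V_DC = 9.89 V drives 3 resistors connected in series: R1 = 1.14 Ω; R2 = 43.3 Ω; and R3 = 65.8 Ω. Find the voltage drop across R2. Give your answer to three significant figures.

Total series resistance ΣR = 1.14 + 43.3 + 65.8 = 110.2 Ω.
By the voltage-divider rule, V = 9.89 × 43.30/110.2 = 3.885 V.

V ≈ 3.88 V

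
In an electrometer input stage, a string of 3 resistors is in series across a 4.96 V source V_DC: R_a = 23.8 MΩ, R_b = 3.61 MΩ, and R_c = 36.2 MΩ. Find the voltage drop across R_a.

V ≈ 1.86 V

ΣR = 23.8 + 3.61 + 36.2 = 63.61 MΩ.
V = V_DC · R/ΣR = 4.96 × 0.3742 = 1.856 V.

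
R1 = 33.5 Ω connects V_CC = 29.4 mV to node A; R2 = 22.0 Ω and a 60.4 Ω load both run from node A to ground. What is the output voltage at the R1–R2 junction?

V_out ≈ 9.55 mV

First combine the lower leg with the load: R2 ‖ R_L = 16.13 Ω.
Voltage divider with the loaded lower leg: V_out = 29.4 × 16.13/(33.5 + 16.13) = 29.4 × 0.3250 = 9.554 mV.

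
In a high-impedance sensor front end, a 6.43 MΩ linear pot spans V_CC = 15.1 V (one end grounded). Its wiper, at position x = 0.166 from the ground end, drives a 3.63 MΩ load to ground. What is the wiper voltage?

V_out ≈ 2.01 V

Lower segment x·R_p = 1.067 MΩ; upper segment (1−x)·R_p = 5.363 MΩ.
R_L loads the lower segment: effective lower R = 0.8248 MΩ.
Loaded-divider output: V_out = 15.1 × 0.1333 = 2.013 V.
(Unloaded: V_out = x·V_CC = 2.51 V.)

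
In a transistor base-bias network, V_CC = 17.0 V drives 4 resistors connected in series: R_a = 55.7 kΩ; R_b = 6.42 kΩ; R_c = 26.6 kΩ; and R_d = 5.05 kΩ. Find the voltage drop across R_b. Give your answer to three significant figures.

Total series resistance ΣR = 55.7 + 6.42 + 26.6 + 5.05 = 93.77 kΩ.
Voltage divider: V = V_CC · (6.420 / 93.77) = 17.0 × 0.06847 = 1.164 V.

V ≈ 1.16 V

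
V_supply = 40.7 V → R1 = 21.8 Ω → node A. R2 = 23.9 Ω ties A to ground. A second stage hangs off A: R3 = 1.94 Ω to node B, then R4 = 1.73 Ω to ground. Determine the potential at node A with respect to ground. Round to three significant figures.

The second stage (R3 + R4 = 3.670 Ω) loads node A in parallel with R2.
R2 ‖ (R3+R4) = 3.181 Ω.
First divider: V_A = V_supply · 3.181/(21.8 + 3.181) = 5.183 V.

V_A ≈ 5.18 V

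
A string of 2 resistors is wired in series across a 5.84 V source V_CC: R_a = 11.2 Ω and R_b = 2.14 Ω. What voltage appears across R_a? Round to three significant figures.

Series total: ΣR = 11.2 + 2.14 = 13.34 Ω.
Voltage divider: V = V_CC · (11.20 / 13.34) = 5.84 × 0.8396 = 4.903 V.

V ≈ 4.90 V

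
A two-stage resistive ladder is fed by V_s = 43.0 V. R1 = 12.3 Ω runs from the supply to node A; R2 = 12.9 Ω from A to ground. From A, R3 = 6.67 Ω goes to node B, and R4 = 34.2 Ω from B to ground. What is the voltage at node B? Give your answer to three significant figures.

Node A sees R2 in parallel with the series input of stage 2, R3 + R4 = 40.87 Ω.
Effective lower resistance at A: R2 ‖ 40.87 = 9.805 Ω.
First divider: V_A = V_s · 9.805/(12.3 + 9.805) = 19.07 V.
Stage 2 is unloaded, so V_B = V_A · R4/(R3+R4) = 19.07 × 34.2/40.87 = 15.96 V.

V_B ≈ 16.0 V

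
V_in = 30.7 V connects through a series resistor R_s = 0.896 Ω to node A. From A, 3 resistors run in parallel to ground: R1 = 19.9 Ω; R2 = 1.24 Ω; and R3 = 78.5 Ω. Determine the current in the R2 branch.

I ≈ 13.9 A

Combine the parallel branches: R_p = (1/19.9 + 1/1.24 + 1/78.5)⁻¹ = 1.150 Ω.
Node voltage V_A = V_in · R_p/(R_s + R_p) = 30.7 × 0.5621 = 17.26 V.
Branch current I = V_A/R2 = 17.26/1.24 = 13.92 A.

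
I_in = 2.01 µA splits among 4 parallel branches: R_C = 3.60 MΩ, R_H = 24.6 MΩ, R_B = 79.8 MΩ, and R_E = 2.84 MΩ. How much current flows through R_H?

ΣG = 1/3.60 + 1/24.6 + 1/79.8 + 1/2.84 = 0.6831.
R_H takes the fraction G_k/ΣG = 0.04065/0.6831 = 0.05951, so I = 2.01 × 0.05951 = 0.1196 µA.

I ≈ 0.120 µA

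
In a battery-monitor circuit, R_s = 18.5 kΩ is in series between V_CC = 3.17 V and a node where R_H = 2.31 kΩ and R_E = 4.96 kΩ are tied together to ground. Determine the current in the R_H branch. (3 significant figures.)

Equivalent of the parallel group: R_p = 1.576 kΩ.
V_A = 3.17 × 1.576/20.08 = 0.2489 V.
Branch current I = V_A/R_H = 0.2489/2.31 = 0.1077 mA.

I ≈ 0.108 mA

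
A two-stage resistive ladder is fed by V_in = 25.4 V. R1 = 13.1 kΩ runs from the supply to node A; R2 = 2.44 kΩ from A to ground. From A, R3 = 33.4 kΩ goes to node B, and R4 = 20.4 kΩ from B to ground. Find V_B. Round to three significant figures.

Looking into the second stage from A: R3 + R4 = 53.80 kΩ appears in parallel with R2.
R2 ‖ (R3+R4) = 2.334 kΩ.
So V_A = 25.4 × 0.1512 = 3.841 V.
Then the unloaded second divider: V_B = V_A × R4/(R3+R4) = 3.841 × 0.3792 = 1.457 V.

V_B ≈ 1.46 V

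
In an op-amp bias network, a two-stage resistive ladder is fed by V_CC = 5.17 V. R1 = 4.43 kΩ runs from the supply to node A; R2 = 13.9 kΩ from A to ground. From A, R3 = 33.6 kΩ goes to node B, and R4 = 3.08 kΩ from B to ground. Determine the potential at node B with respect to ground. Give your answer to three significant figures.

The second stage (R3 + R4 = 36.68 kΩ) loads node A in parallel with R2.
Effective lower resistance at A: R2 ‖ 36.68 = 10.08 kΩ.
V_A = 5.17 × 10.08/(4.43 + 10.08) = 3.592 V.
V_B = V_A × 0.08397 = 0.3016 V.

V_B ≈ 0.302 V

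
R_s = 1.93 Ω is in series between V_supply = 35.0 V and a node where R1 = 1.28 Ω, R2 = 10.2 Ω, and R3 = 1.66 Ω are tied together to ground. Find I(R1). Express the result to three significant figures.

Combine the parallel branches: R_p = (1/1.28 + 1/10.2 + 1/1.66)⁻¹ = 0.6749 Ω.
V_A = 35.0 × 0.6749/2.605 = 9.068 V.
I(R1) = V_A / R1 = 9.068/1.28 = 7.084 A.
(Check via current divider: I_total = 13.44 A; share G_k/ΣG = 0.5273 → same result.)

I ≈ 7.08 A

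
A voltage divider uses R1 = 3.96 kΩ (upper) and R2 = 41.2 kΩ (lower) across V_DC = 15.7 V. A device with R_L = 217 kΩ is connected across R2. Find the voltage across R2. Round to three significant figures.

V_out ≈ 14.1 V

First combine the lower leg with the load: R2 ‖ R_L = 34.63 kΩ.
Voltage divider with the loaded lower leg: V_out = 15.7 × 34.63/(3.96 + 34.63) = 15.7 × 0.8974 = 14.09 V.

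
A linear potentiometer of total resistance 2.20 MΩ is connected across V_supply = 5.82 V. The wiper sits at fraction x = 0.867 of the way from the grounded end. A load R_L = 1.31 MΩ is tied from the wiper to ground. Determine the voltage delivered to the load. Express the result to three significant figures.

V_out ≈ 4.23 V

The pot divides into 0.2926 MΩ above the wiper and 1.907 MΩ below.
(x·R_p) ‖ R_L = 0.7766 MΩ.
Loaded-divider output: V_out = 5.82 × 0.7263 = 4.227 V.
(Unloaded: V_out = x·V_supply = 5.05 V.)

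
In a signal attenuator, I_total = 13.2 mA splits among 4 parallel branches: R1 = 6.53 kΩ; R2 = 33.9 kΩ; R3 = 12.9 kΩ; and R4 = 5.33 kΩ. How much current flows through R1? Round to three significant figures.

Total conductance ΣG = 1/6.53 + 1/33.9 + 1/12.9 + 1/5.33 = 0.4478 (units of 1/kΩ).
R1 takes the fraction G_k/ΣG = 0.1531/0.4478 = 0.3420, so I = 13.2 × 0.3420 = 4.514 mA.

I ≈ 4.51 mA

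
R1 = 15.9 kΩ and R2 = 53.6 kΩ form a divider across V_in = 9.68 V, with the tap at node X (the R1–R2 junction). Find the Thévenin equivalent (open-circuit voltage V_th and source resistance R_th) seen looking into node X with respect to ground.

With X open, the divider is unloaded: V_th = 9.68 × 53.6/69.50 = 7.465 V.
Looking into X with the source shorted: R_th = R1·R2/(R1+R2) = 15.90 × 53.6/69.50 = 12.26 kΩ.

V_th ≈ 7.47 V, R_th ≈ 12.3 kΩ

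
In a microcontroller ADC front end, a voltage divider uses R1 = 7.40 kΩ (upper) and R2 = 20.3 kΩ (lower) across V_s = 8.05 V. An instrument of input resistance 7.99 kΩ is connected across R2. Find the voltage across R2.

The load sits in parallel with R2, giving an effective lower resistance R2' = R2·R_L/(R2+R_L) = 5.733 kΩ.
Now apply the divider: V_out = 8.05 × 0.4365 = 3.514 V.

V_out ≈ 3.51 V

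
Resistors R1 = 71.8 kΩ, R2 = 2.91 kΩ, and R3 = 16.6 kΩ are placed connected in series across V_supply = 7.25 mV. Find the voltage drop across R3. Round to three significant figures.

V ≈ 1.32 mV

ΣR = 71.8 + 2.91 + 16.6 = 91.31 kΩ.
Voltage divider: V = V_supply · (16.60 / 91.31) = 7.25 × 0.1818 = 1.318 mV.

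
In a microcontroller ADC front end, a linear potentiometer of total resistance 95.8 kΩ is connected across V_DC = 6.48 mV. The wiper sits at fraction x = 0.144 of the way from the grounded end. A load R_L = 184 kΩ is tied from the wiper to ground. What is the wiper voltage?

Split the track: R_lower = x·R_p = 13.80 kΩ, R_upper = (1−x)·R_p = 82.00 kΩ.
(x·R_p) ‖ R_L = 12.83 kΩ.
Loaded-divider output: V_out = 6.48 × 0.1353 = 0.8768 mV.

V_out ≈ 0.877 mV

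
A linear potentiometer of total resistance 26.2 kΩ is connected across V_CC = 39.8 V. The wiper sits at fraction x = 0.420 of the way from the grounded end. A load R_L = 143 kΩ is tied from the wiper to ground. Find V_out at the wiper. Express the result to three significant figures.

V_out ≈ 16.0 V

Split the track: R_lower = x·R_p = 11.00 kΩ, R_upper = (1−x)·R_p = 15.20 kΩ.
(x·R_p) ‖ R_L = 10.22 kΩ.
V_out = 39.8 × 10.22/(15.20 + 10.22) = 16.00 V.
(Unloaded: V_out = x·V_CC = 16.7 V.)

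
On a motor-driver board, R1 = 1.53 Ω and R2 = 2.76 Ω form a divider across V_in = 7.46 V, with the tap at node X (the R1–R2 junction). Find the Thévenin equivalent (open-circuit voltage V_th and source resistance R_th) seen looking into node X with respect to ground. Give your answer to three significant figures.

V_th ≈ 4.80 V, R_th ≈ 0.984 Ω

V_th is the unloaded tap voltage: V_in · R2/(R1+R2) = 7.46 × 0.6434 = 4.799 V.
Zeroing V_in shorts the top of R1 to ground, so R_th = R1 ‖ R2 = 0.9843 Ω.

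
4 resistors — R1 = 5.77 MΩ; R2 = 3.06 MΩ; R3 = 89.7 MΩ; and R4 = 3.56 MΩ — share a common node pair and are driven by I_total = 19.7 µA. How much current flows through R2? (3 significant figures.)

I ≈ 8.13 µA

ΣG = 1/5.77 + 1/3.06 + 1/89.7 + 1/3.56 = 0.7922.
Current divider: I(R2) = I_total · G_k/ΣG = 19.7 × (0.3268/0.7922) = 19.7 × 0.4125 = 8.127 µA.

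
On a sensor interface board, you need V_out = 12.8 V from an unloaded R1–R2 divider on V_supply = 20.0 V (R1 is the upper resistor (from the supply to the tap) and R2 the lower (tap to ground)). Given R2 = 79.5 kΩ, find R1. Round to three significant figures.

V_out/V_supply = R2/(R1+R2) = 0.6400.
Rearranging, R1 = R2·(1−k)/k = 79.5 × 0.5625 = 44.72 kΩ.

R1 ≈ 44.7 kΩ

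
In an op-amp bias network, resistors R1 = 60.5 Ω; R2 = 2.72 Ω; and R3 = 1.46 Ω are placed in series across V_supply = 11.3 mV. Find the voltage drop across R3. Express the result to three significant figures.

Total series resistance ΣR = 60.5 + 2.72 + 1.46 = 64.68 Ω.
V = V_supply · R/ΣR = 11.3 × 0.02257 = 0.2551 mV.

V ≈ 0.255 mV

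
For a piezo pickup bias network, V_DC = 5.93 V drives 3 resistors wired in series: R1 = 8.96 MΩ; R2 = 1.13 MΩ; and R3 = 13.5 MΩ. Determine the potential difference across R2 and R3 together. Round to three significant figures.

V ≈ 3.68 V

Total series resistance ΣR = 8.96 + 1.13 + 13.5 = 23.59 MΩ.
R_{R2..R3} = 1.13 + 13.5 = 14.63 MΩ.
By the voltage-divider rule, V = 5.93 × 14.63/23.59 = 3.678 V.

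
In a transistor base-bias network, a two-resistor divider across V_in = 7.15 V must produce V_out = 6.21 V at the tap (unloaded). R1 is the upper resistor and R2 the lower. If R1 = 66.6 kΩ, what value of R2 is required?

R2 ≈ 440 kΩ

V_out/V_in = R2/(R1+R2) = 0.8685.
Rearranging, R2 = R1·k/(1−k) = 66.6 × 6.606 = 440.0 kΩ.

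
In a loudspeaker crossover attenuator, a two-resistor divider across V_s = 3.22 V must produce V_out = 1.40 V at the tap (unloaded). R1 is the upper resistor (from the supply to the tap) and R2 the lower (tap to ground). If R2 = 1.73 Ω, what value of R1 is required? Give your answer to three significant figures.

R1 ≈ 2.25 Ω

Required fraction k = V_out/V_s = 0.4348.
So R1 = R2 · (V_s/V_out − 1) = 1.73 × (3.22/1.40 − 1) = 1.73 × 1.300 = 2.249 Ω.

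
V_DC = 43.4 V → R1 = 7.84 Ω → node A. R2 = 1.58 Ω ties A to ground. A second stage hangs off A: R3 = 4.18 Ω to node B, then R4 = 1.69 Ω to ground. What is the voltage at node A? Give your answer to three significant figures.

The second stage (R3 + R4 = 5.870 Ω) loads node A in parallel with R2.
R2 ‖ (R3+R4) = 1.245 Ω.
So V_A = 43.4 × 0.1370 = 5.947 V.

V_A ≈ 5.95 V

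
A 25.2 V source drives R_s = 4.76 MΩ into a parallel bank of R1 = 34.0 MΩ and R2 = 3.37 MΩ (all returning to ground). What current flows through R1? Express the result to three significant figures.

Parallel bank: R_p = 1/(1/34.0 + 1/3.37) = 3.066 MΩ.
Node voltage V_A = V_DC · R_p/(R_s + R_p) = 25.2 × 0.3918 = 9.873 V.
I(R1) = V_A / R1 = 9.873/34.0 = 0.2904 µA.

I ≈ 0.290 µA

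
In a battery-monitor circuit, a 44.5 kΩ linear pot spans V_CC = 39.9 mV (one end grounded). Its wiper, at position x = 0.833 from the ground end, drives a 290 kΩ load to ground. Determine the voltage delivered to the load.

V_out ≈ 32.5 mV

The pot divides into 7.432 kΩ above the wiper and 37.07 kΩ below.
(x·R_p) ‖ R_L = 32.87 kΩ.
Then V_out = V_CC · 32.87/(7.432 + 32.87) = 32.54 mV.
(Unloaded: V_out = x·V_CC = 33.2 mV.)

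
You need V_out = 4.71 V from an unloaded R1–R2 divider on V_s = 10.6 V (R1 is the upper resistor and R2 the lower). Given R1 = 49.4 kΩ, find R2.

R2 ≈ 39.5 kΩ

The divider ratio is R2/(R1+R2) = 4.71/10.6 = 0.4443.
R2 = R1 · 0.4443/(1 − 0.4443) = 39.50 kΩ.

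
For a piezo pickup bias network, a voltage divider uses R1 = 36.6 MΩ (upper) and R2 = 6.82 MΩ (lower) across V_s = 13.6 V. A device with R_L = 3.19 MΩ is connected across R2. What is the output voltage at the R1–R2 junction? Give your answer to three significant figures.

V_out ≈ 0.762 V

The load sits in parallel with R2, giving an effective lower resistance R2' = R2·R_L/(R2+R_L) = 2.173 MΩ.
Voltage divider with the loaded lower leg: V_out = 13.6 × 2.173/(36.6 + 2.173) = 13.6 × 0.05605 = 0.7623 V.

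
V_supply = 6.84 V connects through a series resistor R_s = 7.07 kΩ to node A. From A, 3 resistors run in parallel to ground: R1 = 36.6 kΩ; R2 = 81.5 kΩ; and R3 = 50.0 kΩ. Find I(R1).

Parallel bank: R_p = 1/(1/36.6 + 1/81.5 + 1/50.0) = 16.78 kΩ.
Node voltage V_A = V_supply · R_p/(R_s + R_p) = 6.84 × 0.7036 = 4.812 V.
I(R1) = V_A / R1 = 4.812/36.6 = 0.1315 mA.

I ≈ 0.131 mA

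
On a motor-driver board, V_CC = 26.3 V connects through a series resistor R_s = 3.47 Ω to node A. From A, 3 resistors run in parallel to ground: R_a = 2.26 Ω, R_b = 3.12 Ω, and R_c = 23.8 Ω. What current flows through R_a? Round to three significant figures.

Parallel bank: R_p = 1/(1/2.26 + 1/3.12 + 1/23.8) = 1.242 Ω.
Node voltage V_A = V_CC · R_p/(R_s + R_p) = 26.3 × 0.2636 = 6.933 V.
I(R_a) = V_A / R_a = 6.933/2.26 = 3.068 A.

I ≈ 3.07 A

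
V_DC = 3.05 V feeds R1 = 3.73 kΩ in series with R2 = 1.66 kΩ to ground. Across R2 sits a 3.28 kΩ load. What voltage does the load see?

V_out ≈ 0.696 V

First combine the lower leg with the load: R2 ‖ R_L = 1.102 kΩ.
Then V_out = V_DC · R2'/(R1 + R2') = 3.05 × 1.102/4.832 = 0.6957 V.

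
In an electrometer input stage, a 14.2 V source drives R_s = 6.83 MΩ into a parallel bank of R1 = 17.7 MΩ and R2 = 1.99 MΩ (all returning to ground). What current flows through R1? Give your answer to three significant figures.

I ≈ 0.167 µA

Combine the parallel branches: R_p = (1/17.7 + 1/1.99)⁻¹ = 1.789 MΩ.
V_A by voltage divider: V_A = 14.2 × 1.789/(6.83 + 1.789) = 2.947 V.
I(R1) = V_A / R1 = 2.947/17.7 = 0.1665 µA.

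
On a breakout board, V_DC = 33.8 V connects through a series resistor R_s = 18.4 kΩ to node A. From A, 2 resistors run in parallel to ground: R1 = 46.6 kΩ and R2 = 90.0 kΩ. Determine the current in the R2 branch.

I ≈ 0.235 mA

Combine the parallel branches: R_p = (1/46.6 + 1/90.0)⁻¹ = 30.70 kΩ.
V_A by voltage divider: V_A = 33.8 × 30.70/(18.4 + 30.70) = 21.13 V.
I(R2) = V_A / R2 = 21.13/90.0 = 0.2348 mA.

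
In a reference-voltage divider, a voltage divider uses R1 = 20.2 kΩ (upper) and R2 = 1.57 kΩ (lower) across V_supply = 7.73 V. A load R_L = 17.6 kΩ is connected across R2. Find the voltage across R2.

V_out ≈ 0.515 V

R2 ‖ R_L = (1.57 × 17.6)/(1.57 + 17.6) = 1.441 kΩ.
Now apply the divider: V_out = 7.73 × 0.06660 = 0.5149 V.
(Unloaded it would be 0.557 V; the load pulls it down.)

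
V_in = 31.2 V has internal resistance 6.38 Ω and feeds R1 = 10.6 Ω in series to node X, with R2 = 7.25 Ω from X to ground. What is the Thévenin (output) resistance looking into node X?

R_th ≈ 5.08 Ω

R1' = 6.38 + 10.6 = 16.98 Ω (source resistance + R1).
Looking into X with the source shorted: R_th = R1'·R2/(R1'+R2) = 16.98 × 7.25/24.23 = 5.081 Ω.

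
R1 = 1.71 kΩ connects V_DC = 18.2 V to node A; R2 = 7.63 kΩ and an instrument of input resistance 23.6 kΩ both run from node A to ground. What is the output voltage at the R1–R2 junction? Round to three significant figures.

R2 ‖ R_L = (7.63 × 23.6)/(7.63 + 23.6) = 5.766 kΩ.
Then V_out = V_DC · R2'/(R1 + R2') = 18.2 × 5.766/7.476 = 14.04 V.
(Unloaded it would be 14.9 V; the load pulls it down.)

V_out ≈ 14.0 V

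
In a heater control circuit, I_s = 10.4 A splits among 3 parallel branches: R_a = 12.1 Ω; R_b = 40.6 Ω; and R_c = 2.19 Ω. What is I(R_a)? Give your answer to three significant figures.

Total conductance ΣG = 1/12.1 + 1/40.6 + 1/2.19 = 0.5639 (units of 1/Ω).
Current divider: I(R_a) = I_s · G_k/ΣG = 10.4 × (0.08264/0.5639) = 10.4 × 0.1466 = 1.524 A.

I ≈ 1.52 A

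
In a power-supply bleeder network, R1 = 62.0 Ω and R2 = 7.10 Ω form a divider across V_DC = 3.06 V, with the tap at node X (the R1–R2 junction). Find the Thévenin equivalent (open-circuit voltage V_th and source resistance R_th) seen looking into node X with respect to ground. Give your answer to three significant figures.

V_th is the unloaded tap voltage: V_DC · R2/(R1+R2) = 3.06 × 0.1027 = 0.3144 V.
Zeroing V_DC shorts the top of R1 to ground, so R_th = R1 ‖ R2 = 6.370 Ω.

V_th ≈ 0.314 V, R_th ≈ 6.37 Ω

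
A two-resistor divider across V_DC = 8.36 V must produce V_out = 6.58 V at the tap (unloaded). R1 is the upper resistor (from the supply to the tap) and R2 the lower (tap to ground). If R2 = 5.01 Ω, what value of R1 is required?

R1 ≈ 1.36 Ω

Required fraction k = V_out/V_DC = 0.7871.
R1 = R2·(1/k − 1) = 5.01 × 0.2705 = 1.355 Ω.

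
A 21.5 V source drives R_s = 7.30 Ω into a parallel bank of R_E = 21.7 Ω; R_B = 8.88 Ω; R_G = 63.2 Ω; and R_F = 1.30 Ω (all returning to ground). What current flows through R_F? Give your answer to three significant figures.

I ≈ 2.10 A

Combine the parallel branches: R_p = (1/21.7 + 1/8.88 + 1/63.2 + 1/1.30)⁻¹ = 1.060 Ω.
V_A = 21.5 × 1.060/8.360 = 2.725 V.
Branch current I = V_A/R_F = 2.725/1.30 = 2.096 A.
(Check via current divider: I_total = 2.572 A; share G_k/ΣG = 0.8151 → same result.)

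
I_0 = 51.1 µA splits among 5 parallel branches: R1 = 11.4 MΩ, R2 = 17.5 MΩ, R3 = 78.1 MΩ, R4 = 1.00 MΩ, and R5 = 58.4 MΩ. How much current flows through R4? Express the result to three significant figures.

Conductances: ΣG = 1/11.4 + 1/17.5 + 1/78.1 + 1/1.00 + 1/58.4 = 1.175 (1/MΩ).
Current divider: I(R4) = I_0 · G_k/ΣG = 51.1 × (1.000/1.175) = 51.1 × 0.8512 = 43.50 µA.

I ≈ 43.5 µA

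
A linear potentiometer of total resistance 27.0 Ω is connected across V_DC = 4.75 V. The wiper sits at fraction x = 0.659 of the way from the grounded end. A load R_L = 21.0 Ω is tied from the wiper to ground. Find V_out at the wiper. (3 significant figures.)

V_out ≈ 2.43 V

Lower segment x·R_p = 17.79 Ω; upper segment (1−x)·R_p = 9.207 Ω.
Lower segment in parallel with the load: 17.79 ‖ 21.0 = 9.632 Ω.
V_out = 4.75 × 9.632/(9.207 + 9.632) = 2.429 V.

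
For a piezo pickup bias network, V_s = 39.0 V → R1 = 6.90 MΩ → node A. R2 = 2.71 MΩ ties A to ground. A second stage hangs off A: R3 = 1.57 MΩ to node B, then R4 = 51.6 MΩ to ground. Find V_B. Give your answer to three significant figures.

Looking into the second stage from A: R3 + R4 = 53.17 MΩ appears in parallel with R2.
R2 ‖ (R3+R4) = 2.579 MΩ.
So V_A = 39.0 × 0.2720 = 10.61 V.
Then the unloaded second divider: V_B = V_A × R4/(R3+R4) = 10.61 × 0.9705 = 10.30 V.

V_B ≈ 10.3 V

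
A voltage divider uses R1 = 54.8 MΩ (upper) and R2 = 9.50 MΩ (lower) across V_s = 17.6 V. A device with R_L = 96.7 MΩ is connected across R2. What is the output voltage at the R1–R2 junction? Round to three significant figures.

V_out ≈ 2.40 V

First combine the lower leg with the load: R2 ‖ R_L = 8.650 MΩ.
Now apply the divider: V_out = 17.6 × 0.1363 = 2.399 V.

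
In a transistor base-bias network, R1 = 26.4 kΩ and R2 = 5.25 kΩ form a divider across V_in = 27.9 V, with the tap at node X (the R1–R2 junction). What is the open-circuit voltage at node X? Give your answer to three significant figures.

V_th ≈ 4.63 V

Open-circuit (no load on X): V_th = V_in · R2/(R1 + R2) = 27.9 × 5.25/(26.40 + 5.25) = 4.628 V.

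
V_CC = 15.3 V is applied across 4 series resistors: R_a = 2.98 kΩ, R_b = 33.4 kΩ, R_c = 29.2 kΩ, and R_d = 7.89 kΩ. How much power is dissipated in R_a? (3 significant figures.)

The common current is I = 15.3/73.47 = 0.2082 mA.
P = I²R = 0.04337 × 2.98 = 0.1292 mW.

P ≈ 0.129 mW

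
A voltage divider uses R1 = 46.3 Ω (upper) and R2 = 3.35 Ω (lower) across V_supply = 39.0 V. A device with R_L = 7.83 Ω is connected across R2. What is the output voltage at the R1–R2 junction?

V_out ≈ 1.88 V

R2 ‖ R_L = (3.35 × 7.83)/(3.35 + 7.83) = 2.346 Ω.
Now apply the divider: V_out = 39.0 × 0.04823 = 1.881 V.
(Unloaded it would be 2.63 V; the load pulls it down.)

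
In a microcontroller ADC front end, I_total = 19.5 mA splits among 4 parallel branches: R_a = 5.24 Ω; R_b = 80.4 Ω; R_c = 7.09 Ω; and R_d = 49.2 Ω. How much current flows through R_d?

I ≈ 1.09 mA

ΣG = 1/5.24 + 1/80.4 + 1/7.09 + 1/49.2 = 0.3646.
By the current-divider rule, I = I_total · G_k/ΣG = 19.5 × 0.05574 = 1.087 mA.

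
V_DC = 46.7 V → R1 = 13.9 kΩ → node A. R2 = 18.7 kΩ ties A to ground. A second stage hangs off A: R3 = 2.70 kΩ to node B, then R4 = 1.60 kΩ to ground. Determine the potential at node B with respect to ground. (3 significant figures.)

Node A sees R2 in parallel with the series input of stage 2, R3 + R4 = 4.300 kΩ.
Effective lower resistance at A: R2 ‖ 4.300 = 3.496 kΩ.
V_A = 46.7 × 3.496/(13.9 + 3.496) = 9.385 V.
Then the unloaded second divider: V_B = V_A × R4/(R3+R4) = 9.385 × 0.3721 = 3.492 V.

V_B ≈ 3.49 V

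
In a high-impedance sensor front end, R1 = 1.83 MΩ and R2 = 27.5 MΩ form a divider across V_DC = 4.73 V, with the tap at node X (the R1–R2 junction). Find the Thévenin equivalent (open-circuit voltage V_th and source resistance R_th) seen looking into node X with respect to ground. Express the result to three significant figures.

V_th ≈ 4.43 V, R_th ≈ 1.72 MΩ

With X open, the divider is unloaded: V_th = 4.73 × 27.5/29.33 = 4.435 V.
With V_DC suppressed (replaced by a short), R_th = R1 ‖ R2 = (1.830 × 27.5)/(1.830 + 27.5) = 1.716 MΩ.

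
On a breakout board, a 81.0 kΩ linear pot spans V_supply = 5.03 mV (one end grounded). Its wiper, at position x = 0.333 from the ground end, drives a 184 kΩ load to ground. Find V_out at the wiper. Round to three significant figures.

The pot divides into 54.03 kΩ above the wiper and 26.97 kΩ below.
R_L loads the lower segment: effective lower R = 23.52 kΩ.
Loaded-divider output: V_out = 5.03 × 0.3033 = 1.526 mV.
(Unloaded: V_out = x·V_supply = 1.67 mV.)

V_out ≈ 1.53 mV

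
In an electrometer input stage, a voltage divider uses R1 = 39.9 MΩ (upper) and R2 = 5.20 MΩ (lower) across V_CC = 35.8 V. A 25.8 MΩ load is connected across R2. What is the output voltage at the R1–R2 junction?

V_out ≈ 3.50 V

R2 ‖ R_L = (5.20 × 25.8)/(5.20 + 25.8) = 4.328 MΩ.
Voltage divider with the loaded lower leg: V_out = 35.8 × 4.328/(39.9 + 4.328) = 35.8 × 0.09785 = 3.503 V.
(Unloaded it would be 4.13 V; the load pulls it down.)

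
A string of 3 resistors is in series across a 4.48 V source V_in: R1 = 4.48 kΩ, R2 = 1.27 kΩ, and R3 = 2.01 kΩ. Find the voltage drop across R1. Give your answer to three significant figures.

V ≈ 2.59 V

Series total: ΣR = 4.48 + 1.27 + 2.01 = 7.760 kΩ.
V = V_in · R/ΣR = 4.48 × 0.5773 = 2.586 V.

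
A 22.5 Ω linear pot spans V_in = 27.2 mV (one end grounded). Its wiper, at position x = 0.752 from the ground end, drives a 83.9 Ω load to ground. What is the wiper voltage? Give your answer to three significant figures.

The pot divides into 5.580 Ω above the wiper and 16.92 Ω below.
(x·R_p) ‖ R_L = 14.08 Ω.
V_out = 27.2 × 14.08/(5.580 + 14.08) = 19.48 mV.
(Unloaded: V_out = x·V_in = 20.5 mV.)

V_out ≈ 19.5 mV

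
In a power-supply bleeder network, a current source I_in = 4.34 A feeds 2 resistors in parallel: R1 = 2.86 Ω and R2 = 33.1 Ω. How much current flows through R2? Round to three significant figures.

With just two branches, the current splits inversely with resistance.
So I = 4.34 × 2.86/35.96 = 0.3452 A.

I ≈ 0.345 A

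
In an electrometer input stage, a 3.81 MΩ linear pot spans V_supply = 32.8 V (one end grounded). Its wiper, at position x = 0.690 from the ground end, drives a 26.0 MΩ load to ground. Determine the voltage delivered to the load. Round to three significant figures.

The pot divides into 1.181 MΩ above the wiper and 2.629 MΩ below.
Lower segment in parallel with the load: 2.629 ‖ 26.0 = 2.387 MΩ.
Loaded-divider output: V_out = 32.8 × 0.6690 = 21.94 V.

V_out ≈ 21.9 V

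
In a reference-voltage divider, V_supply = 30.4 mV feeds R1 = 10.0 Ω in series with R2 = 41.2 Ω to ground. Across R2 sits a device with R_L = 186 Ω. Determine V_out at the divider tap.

V_out ≈ 23.4 mV

R2 ‖ R_L = (41.2 × 186)/(41.2 + 186) = 33.73 Ω.
Now apply the divider: V_out = 30.4 × 0.7713 = 23.45 mV.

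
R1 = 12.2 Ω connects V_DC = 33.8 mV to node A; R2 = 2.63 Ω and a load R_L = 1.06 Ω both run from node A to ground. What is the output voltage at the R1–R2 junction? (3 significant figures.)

V_out ≈ 1.97 mV

R2 ‖ R_L = (2.63 × 1.06)/(2.63 + 1.06) = 0.7555 Ω.
Voltage divider with the loaded lower leg: V_out = 33.8 × 0.7555/(12.2 + 0.7555) = 33.8 × 0.05832 = 1.971 mV.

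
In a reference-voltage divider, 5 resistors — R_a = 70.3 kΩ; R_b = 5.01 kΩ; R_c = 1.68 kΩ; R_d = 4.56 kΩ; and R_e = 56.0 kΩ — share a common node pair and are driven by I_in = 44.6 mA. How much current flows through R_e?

Total conductance ΣG = 1/70.3 + 1/5.01 + 1/1.68 + 1/4.56 + 1/56.0 = 1.046 (units of 1/kΩ).
By the current-divider rule, I = I_in · G_k/ΣG = 44.6 × 0.01707 = 0.7612 mA.

I ≈ 0.761 mA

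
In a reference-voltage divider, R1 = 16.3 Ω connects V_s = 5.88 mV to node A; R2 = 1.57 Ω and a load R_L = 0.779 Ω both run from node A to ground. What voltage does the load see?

V_out ≈ 0.182 mV

R2 ‖ R_L = (1.57 × 0.779)/(1.57 + 0.779) = 0.5207 Ω.
Then V_out = V_s · R2'/(R1 + R2') = 5.88 × 0.5207/16.82 = 0.1820 mV.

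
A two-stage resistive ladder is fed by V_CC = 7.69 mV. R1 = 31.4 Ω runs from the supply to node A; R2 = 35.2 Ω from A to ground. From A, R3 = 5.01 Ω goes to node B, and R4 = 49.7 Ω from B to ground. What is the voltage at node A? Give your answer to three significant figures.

Looking into the second stage from A: R3 + R4 = 54.71 Ω appears in parallel with R2.
R2 ‖ (R3+R4) = 21.42 Ω.
So V_A = 7.69 × 0.4055 = 3.118 mV.

V_A ≈ 3.12 mV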